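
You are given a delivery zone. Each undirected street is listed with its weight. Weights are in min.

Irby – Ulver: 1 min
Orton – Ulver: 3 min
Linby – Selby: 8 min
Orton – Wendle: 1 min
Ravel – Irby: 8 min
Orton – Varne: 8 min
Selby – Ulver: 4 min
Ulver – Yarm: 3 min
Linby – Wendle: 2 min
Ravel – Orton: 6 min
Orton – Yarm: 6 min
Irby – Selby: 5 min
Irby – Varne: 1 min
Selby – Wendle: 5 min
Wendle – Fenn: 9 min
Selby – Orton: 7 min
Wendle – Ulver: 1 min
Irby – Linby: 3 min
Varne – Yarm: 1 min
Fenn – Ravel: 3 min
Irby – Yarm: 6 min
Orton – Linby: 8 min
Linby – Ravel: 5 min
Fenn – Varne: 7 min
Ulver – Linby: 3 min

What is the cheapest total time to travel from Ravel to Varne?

Running Dijkstra from Ravel:
Ravel: 0
Fenn: 3  (via Ravel)
Linby: 5  (via Ravel)
Orton: 6  (via Ravel)
Wendle: 7  (via Linby)
Ulver: 8  (via Linby)
Irby: 8  (via Ravel)
Varne: 9  (via Irby)
Shortest route: Ravel → Irby → Varne = 9 min.

9 min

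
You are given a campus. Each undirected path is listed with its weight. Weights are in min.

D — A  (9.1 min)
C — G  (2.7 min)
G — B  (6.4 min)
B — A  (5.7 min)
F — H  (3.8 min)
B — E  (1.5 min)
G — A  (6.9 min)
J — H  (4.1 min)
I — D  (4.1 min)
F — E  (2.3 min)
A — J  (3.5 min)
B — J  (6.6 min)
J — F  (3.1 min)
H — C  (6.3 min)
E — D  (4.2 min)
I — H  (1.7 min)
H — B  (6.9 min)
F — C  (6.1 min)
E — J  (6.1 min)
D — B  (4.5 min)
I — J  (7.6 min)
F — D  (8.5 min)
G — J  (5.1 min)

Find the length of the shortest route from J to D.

Settle nodes by increasing distance from J:
J: 0
F: 3.1  (via J)
A: 3.5  (via J)
H: 4.1  (via J)
G: 5.1  (via J)
E: 5.4  (via F)
I: 5.8  (via H)
B: 6.6  (via J)
C: 7.8  (via G)
D: 9.6  (via E)
Shortest route: J–F–E–D = 9.6 min.

9.6 min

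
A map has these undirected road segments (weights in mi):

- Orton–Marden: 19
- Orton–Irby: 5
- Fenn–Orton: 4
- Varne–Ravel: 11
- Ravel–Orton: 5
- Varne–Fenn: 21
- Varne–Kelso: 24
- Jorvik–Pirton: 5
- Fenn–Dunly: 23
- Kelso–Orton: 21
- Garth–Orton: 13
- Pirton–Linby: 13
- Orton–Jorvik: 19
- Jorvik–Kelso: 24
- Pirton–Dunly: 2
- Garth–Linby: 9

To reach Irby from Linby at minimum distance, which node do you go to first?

Enumerating some paths:
Linby–Garth–Orton–Irby: 9+13+5 = 27
Linby–Pirton–Jorvik–Orton–Irby: 13+5+19+5 = 42
The minimum is 27 mi via Linby–Garth–Orton–Irby.
So from Linby the first move is to Garth.

Garth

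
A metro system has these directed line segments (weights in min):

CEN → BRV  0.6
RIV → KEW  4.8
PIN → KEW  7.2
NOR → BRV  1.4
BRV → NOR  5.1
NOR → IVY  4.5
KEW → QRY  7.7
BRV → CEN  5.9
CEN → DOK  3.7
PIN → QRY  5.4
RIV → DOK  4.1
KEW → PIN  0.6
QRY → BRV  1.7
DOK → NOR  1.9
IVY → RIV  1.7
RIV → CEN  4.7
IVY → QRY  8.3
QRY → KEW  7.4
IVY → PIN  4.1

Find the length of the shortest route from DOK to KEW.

Running Dijkstra from DOK:
DOK: 0
NOR: 1.9  (via DOK)
BRV: 3.3  (via NOR)
IVY: 6.4  (via NOR)
RIV: 8.1  (via IVY)
CEN: 9.2  (via BRV)
PIN: 10.5  (via IVY)
KEW: 12.9  (via RIV)
Shortest route: DOK–NOR–IVY–RIV–KEW = 12.9 min.

12.9 min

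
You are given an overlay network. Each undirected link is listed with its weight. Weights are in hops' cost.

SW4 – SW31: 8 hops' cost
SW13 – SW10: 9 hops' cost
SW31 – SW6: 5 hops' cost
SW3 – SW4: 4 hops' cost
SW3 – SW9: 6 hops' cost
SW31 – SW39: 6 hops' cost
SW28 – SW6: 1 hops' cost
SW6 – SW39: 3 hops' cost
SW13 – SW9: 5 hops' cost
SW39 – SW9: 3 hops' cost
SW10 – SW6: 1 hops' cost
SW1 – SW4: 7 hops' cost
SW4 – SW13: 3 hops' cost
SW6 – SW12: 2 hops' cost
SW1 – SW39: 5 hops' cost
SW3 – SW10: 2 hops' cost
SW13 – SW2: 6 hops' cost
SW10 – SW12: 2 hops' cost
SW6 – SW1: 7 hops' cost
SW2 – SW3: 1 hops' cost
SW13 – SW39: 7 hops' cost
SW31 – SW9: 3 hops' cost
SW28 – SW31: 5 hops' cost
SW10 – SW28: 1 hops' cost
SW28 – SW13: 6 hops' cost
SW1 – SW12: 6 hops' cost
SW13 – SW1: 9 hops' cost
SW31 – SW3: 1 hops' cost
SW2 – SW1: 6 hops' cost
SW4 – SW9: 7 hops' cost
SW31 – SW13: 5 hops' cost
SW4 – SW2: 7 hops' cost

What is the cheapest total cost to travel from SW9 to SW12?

8 hops' cost

Settle nodes by increasing distance from SW9:
SW9: 0
SW39: 3  (via SW9)
SW31: 3  (via SW9)
SW3: 4  (via SW31)
SW2: 5  (via SW3)
SW13: 5  (via SW9)
SW10: 6  (via SW3)
SW6: 6  (via SW39)
SW4: 7  (via SW9)
SW28: 7  (via SW10)
SW1: 8  (via SW39)
SW12: 8  (via SW10)
Shortest route: SW9–SW31–SW3–SW10–SW12 = 8 hops' cost.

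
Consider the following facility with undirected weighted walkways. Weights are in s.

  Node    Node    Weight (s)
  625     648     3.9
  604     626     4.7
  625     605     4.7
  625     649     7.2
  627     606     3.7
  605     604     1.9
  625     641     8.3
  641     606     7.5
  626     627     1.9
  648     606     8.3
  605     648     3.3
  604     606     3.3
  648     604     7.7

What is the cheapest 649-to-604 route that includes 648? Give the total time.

16.3 s

Best 649 to 648: 649–625–648 costing 11.1
Shortest 648→604: 648–605–604 = 5.2
Total via 648: 11.1 + 5.2 = 16.3 s.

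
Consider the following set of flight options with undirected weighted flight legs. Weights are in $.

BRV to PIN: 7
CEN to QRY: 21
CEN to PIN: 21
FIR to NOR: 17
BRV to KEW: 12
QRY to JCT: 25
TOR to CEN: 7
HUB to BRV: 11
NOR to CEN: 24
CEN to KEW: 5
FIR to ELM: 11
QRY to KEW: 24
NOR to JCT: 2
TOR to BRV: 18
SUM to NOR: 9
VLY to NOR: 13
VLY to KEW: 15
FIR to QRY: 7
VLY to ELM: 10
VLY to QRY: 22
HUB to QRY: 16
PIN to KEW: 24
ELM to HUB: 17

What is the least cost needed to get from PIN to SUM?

$54

Compare a few routes:
PIN - BRV - KEW - VLY - NOR - SUM: 7+12+15+13+9 = 56
PIN - CEN - NOR - SUM: 21+24+9 = 54
Cheapest is PIN - CEN - NOR - SUM at $54.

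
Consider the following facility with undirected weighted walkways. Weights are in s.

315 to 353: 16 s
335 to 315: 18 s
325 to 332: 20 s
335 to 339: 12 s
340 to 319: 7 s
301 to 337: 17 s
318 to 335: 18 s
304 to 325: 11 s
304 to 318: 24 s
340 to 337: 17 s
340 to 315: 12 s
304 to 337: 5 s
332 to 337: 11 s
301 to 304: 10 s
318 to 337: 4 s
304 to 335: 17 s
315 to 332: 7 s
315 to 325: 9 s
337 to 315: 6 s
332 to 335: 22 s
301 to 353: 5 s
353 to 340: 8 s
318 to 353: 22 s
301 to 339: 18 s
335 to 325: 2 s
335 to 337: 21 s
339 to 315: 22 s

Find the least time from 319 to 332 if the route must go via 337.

Shortest 319→337: 319–340–337 = 24
Shortest 337→332: 337–332 = 11
Total via 337: 24 + 11 = 35 s.

35 s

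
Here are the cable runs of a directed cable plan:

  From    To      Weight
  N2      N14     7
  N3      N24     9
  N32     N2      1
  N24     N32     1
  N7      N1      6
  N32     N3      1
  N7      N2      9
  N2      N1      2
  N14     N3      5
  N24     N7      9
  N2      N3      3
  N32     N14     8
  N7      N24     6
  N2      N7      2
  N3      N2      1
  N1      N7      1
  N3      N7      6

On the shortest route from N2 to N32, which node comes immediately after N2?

Compare a few routes:
N2–N7–N24–N32: 2+6+1 = 9
N2–N1–N7–N24–N32: 2+1+6+1 = 10
N2–N3–N7–N24–N32: 3+6+6+1 = 16
N2–N3–N24–N32: 3+9+1 = 13
The minimum is 9 via N2–N7–N24–N32.
So from N2 the first move is to N7.

N7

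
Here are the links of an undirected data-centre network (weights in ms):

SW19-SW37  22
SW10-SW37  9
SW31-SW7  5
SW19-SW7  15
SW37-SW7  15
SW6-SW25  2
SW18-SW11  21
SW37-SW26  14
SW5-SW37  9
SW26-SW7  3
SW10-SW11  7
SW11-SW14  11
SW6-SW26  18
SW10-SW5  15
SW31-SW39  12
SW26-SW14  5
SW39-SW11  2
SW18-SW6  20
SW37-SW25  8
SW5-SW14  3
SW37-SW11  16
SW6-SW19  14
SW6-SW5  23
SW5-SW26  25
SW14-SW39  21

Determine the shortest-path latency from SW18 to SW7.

Candidate routes:
SW18 - SW11 - SW39 - SW31 - SW7: 21+2+12+5 = 40
SW18 - SW6 - SW26 - SW7: 20+18+3 = 41
The minimum is 40 ms via SW18 - SW11 - SW39 - SW31 - SW7.

40 ms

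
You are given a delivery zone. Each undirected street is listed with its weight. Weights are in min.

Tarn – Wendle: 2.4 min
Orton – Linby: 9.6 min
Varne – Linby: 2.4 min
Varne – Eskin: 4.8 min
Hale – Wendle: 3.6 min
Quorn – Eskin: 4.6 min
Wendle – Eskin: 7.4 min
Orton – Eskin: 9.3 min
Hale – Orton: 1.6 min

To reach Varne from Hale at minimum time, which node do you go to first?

Orton

Compare a few routes:
Hale - Orton - Eskin - Varne: 1.6+9.3+4.8 = 15.7
Hale - Wendle - Eskin - Varne: 3.6+7.4+4.8 = 15.8
Hale - Orton - Linby - Varne: 1.6+9.6+2.4 = 13.6
The minimum is 13.6 min via Hale - Orton - Linby - Varne.
So from Hale the first move is to Orton.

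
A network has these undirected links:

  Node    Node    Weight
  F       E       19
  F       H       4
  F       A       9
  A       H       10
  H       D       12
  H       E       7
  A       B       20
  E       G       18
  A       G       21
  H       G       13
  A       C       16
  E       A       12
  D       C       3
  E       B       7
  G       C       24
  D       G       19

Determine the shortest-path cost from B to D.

26

Settle nodes by increasing distance from B:
B: 0
E: 7  (via B)
H: 14  (via E)
F: 18  (via H)
A: 19  (via E)
G: 25  (via E)
D: 26  (via H)
Shortest route: B → E → H → D = 26.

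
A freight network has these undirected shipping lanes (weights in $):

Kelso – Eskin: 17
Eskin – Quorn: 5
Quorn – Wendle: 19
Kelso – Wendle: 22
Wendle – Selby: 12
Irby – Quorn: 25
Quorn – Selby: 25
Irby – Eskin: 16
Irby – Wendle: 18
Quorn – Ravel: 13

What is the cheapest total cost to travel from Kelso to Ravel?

Shortest distances from Kelso:
Kelso: 0
Eskin: 17  (via Kelso)
Quorn: 22  (via Eskin)
Wendle: 22  (via Kelso)
Irby: 33  (via Eskin)
Selby: 34  (via Wendle)
Ravel: 35  (via Quorn)
Shortest route: Kelso–Eskin–Quorn–Ravel = $35.

$35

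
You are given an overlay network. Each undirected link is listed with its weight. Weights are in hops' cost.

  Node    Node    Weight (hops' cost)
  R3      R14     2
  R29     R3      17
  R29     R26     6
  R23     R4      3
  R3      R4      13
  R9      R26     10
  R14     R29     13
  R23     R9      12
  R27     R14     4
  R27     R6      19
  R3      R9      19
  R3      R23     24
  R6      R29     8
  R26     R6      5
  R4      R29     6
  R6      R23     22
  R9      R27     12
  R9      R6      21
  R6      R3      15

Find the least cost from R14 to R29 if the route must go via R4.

Best R14 to R4: R14–R3–R4 costing 15
Best R4 to R29: R4–R29 costing 6
Total via R4: 15 + 6 = 21 hops' cost.

21 hops' cost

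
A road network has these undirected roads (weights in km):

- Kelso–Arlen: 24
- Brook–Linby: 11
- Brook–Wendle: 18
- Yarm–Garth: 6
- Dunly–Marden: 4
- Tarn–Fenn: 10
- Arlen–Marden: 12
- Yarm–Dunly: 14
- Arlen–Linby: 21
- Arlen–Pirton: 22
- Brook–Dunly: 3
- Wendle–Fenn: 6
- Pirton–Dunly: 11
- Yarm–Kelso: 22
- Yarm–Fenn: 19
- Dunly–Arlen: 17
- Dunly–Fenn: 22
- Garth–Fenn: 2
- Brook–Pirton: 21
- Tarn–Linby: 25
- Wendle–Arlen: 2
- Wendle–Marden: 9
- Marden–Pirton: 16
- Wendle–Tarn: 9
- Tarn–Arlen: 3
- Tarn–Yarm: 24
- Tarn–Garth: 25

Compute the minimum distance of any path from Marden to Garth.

Enumerating some paths:
Marden - Wendle - Fenn - Garth: 9+6+2 = 17
Marden - Wendle - Arlen - Tarn - Fenn - Garth: 9+2+3+10+2 = 26
Marden - Dunly - Yarm - Garth: 4+14+6 = 24
Marden - Arlen - Wendle - Fenn - Garth: 12+2+6+2 = 22
The minimum is 17 km via Marden - Wendle - Fenn - Garth.

17 km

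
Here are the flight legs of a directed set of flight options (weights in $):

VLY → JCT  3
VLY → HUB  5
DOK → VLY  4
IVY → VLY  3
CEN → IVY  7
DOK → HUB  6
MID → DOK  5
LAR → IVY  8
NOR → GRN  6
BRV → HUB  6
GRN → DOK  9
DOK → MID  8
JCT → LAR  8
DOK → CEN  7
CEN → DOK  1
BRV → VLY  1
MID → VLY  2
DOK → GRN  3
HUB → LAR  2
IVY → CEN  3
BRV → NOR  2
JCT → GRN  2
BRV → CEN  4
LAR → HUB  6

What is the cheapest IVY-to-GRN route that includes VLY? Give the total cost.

Best IVY to VLY: IVY → VLY costing 3
Best VLY to GRN: VLY → JCT → GRN costing 5
Total via VLY: 3 + 5 = $8.

$8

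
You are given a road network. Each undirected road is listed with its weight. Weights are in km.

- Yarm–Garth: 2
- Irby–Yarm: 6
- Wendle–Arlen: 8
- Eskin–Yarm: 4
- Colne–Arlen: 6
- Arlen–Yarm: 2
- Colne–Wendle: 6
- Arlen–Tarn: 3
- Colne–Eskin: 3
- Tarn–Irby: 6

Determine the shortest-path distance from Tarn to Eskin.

9 km

Compare a few routes:
Tarn–Arlen–Yarm–Eskin: 3+2+4 = 9
Tarn–Arlen–Colne–Eskin: 3+6+3 = 12
Cheapest is Tarn–Arlen–Yarm–Eskin at 9 km.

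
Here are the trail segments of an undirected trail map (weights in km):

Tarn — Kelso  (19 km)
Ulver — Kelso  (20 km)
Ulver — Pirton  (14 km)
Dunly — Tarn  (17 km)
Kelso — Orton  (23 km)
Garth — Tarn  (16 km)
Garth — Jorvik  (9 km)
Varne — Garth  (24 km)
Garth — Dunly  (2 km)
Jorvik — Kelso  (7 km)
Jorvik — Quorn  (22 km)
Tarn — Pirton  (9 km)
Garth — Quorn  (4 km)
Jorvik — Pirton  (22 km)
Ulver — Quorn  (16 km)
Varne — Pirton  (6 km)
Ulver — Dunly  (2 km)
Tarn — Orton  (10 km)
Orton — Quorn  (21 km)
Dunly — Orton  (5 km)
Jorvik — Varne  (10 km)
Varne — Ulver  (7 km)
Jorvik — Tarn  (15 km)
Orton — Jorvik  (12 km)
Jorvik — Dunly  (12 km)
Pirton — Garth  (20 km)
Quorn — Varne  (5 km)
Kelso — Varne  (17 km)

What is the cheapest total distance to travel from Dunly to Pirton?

15 km

Shortest distances from Dunly:
Dunly: 0
Ulver: 2  (via Dunly)
Garth: 2  (via Dunly)
Orton: 5  (via Dunly)
Quorn: 6  (via Garth)
Varne: 9  (via Ulver)
Jorvik: 11  (via Garth)
Pirton: 15  (via Varne)
Shortest route: Dunly–Ulver–Varne–Pirton = 15 km.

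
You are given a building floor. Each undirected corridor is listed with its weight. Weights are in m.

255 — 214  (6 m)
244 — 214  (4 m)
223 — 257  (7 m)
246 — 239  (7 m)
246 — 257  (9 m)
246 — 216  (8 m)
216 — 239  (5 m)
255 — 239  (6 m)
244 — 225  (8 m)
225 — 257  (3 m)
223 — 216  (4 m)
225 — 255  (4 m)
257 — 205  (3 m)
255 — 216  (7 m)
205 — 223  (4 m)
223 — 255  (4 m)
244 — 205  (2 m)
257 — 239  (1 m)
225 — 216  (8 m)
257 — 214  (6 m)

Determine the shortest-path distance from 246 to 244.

13 m

Compare a few routes:
246 - 216 - 223 - 205 - 244: 8+4+4+2 = 18
246 - 257 - 205 - 244: 9+3+2 = 14
246 - 239 - 257 - 214 - 244: 7+1+6+4 = 18
246 - 239 - 257 - 205 - 244: 7+1+3+2 = 13
The minimum is 13 m via 246 - 239 - 257 - 205 - 244.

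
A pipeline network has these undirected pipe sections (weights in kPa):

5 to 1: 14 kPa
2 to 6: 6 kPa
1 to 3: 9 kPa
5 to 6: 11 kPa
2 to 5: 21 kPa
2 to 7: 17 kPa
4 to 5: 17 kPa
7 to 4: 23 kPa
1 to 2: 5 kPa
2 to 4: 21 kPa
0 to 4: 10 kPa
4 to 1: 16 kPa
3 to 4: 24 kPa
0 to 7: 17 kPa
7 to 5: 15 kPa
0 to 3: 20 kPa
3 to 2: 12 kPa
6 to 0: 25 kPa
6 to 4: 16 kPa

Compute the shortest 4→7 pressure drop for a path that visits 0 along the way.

Shortest 4→0: 4–0 = 10
Shortest 0→7: 0–7 = 17
Total via 0: 10 + 17 = 27 kPa.

27 kPa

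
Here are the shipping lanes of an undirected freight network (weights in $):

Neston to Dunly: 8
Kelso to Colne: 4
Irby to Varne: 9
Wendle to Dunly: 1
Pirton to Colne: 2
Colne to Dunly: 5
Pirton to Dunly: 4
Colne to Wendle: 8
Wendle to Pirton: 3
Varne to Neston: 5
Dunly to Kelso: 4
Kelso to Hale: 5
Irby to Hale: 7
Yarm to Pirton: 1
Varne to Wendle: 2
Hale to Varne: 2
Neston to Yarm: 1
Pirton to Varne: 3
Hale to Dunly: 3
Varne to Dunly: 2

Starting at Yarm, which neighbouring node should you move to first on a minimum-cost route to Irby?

Compare a few routes:
Yarm–Neston–Varne–Irby: 1+5+9 = 15
Yarm–Pirton–Wendle–Dunly–Hale–Irby: 1+3+1+3+7 = 15
Yarm–Neston–Varne–Hale–Irby: 1+5+2+7 = 15
Yarm–Pirton–Varne–Irby: 1+3+9 = 13
The minimum is $13 via Yarm–Pirton–Varne–Irby.
So from Yarm the first move is to Pirton.

Pirton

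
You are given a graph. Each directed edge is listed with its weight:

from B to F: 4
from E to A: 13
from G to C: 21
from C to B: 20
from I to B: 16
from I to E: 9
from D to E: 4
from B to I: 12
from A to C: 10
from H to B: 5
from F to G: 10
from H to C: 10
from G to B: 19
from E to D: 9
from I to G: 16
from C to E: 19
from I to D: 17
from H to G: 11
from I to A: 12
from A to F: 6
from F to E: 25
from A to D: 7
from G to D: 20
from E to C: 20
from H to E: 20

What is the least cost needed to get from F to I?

Running Dijkstra from F:
F: 0
G: 10  (via F)
E: 25  (via F)
B: 29  (via G)
D: 30  (via G)
C: 31  (via G)
A: 38  (via E)
I: 41  (via B)
Shortest route: F–G–B–I = 41.

41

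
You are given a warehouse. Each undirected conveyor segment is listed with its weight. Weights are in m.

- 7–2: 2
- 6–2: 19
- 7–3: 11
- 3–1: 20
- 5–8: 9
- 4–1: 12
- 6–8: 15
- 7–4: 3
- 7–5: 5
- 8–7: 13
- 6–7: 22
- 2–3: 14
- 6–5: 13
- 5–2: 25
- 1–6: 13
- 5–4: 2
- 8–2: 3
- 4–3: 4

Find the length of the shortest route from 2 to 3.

Settle nodes by increasing distance from 2:
2: 0
7: 2  (via 2)
8: 3  (via 2)
4: 5  (via 7)
5: 7  (via 7)
3: 9  (via 4)
Shortest route: 2–7–4–3 = 9 m.

9 m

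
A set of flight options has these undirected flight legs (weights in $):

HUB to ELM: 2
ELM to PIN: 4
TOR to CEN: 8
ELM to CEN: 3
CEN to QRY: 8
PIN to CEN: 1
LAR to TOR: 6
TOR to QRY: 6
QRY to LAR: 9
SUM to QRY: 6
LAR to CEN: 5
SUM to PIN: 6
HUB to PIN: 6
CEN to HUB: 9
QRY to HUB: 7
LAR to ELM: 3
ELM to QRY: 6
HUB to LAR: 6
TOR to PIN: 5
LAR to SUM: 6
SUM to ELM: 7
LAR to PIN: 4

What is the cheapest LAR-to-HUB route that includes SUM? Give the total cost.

$15

Best LAR to SUM: LAR → SUM costing 6
Shortest SUM→HUB: SUM → ELM → HUB = 9
Total via SUM: 6 + 9 = $15.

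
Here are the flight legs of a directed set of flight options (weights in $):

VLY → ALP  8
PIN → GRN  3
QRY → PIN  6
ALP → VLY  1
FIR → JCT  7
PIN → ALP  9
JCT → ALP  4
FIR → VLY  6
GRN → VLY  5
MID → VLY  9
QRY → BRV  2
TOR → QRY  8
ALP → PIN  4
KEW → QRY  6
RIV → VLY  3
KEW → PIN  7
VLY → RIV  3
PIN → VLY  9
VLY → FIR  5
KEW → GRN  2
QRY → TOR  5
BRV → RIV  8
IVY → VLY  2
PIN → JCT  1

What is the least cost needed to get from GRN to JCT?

$17

Shortest distances from GRN:
GRN: 0
VLY: 5  (via GRN)
RIV: 8  (via VLY)
FIR: 10  (via VLY)
ALP: 13  (via VLY)
JCT: 17  (via FIR)
Shortest route: GRN–VLY–FIR–JCT = $17.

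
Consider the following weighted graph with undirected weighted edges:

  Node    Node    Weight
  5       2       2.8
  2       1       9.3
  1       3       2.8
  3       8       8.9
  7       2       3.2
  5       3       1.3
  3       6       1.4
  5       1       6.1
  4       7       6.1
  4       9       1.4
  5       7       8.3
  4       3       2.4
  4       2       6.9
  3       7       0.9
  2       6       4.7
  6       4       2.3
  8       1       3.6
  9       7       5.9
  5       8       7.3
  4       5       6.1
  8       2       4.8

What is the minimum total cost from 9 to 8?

Running Dijkstra from 9:
9: 0
4: 1.4  (via 9)
6: 3.7  (via 4)
3: 3.8  (via 4)
7: 4.7  (via 3)
5: 5.1  (via 3)
1: 6.6  (via 3)
2: 7.9  (via 7)
8: 10.2  (via 1)
Shortest route: 9 → 4 → 3 → 1 → 8 = 10.2.

10.2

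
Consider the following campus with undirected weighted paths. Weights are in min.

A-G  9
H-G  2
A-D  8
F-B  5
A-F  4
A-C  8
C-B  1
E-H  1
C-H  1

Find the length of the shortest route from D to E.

Settle nodes by increasing distance from D:
D: 0
A: 8  (via D)
F: 12  (via A)
C: 16  (via A)
B: 17  (via F)
G: 17  (via A)
H: 17  (via C)
E: 18  (via H)
Shortest route: D–A–C–H–E = 18 min.

18 min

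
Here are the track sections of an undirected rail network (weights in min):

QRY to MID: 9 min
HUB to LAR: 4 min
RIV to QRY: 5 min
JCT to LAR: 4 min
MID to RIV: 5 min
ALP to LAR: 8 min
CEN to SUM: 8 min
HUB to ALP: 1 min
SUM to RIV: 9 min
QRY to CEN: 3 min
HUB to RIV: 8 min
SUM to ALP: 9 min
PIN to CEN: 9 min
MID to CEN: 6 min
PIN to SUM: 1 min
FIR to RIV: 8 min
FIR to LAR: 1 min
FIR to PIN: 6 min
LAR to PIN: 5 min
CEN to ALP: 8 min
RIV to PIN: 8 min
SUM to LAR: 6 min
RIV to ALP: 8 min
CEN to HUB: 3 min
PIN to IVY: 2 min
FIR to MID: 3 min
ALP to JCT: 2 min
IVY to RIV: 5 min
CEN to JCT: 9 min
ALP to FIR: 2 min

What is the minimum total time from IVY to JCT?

11 min

Enumerating some paths:
IVY–PIN–FIR–LAR–JCT: 2+6+1+4 = 13
IVY–PIN–LAR–JCT: 2+5+4 = 11
IVY–PIN–FIR–ALP–JCT: 2+6+2+2 = 12
IVY–PIN–LAR–FIR–ALP–JCT: 2+5+1+2+2 = 12
The minimum is 11 min via IVY–PIN–LAR–JCT.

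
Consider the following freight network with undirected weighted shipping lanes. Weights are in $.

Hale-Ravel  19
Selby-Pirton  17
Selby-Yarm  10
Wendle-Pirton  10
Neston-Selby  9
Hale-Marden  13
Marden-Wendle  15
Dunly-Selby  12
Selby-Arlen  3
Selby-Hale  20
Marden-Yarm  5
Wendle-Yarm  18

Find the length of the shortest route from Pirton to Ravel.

$56

Shortest distances from Pirton:
Pirton: 0
Wendle: 10  (via Pirton)
Selby: 17  (via Pirton)
Arlen: 20  (via Selby)
Marden: 25  (via Wendle)
Neston: 26  (via Selby)
Yarm: 27  (via Selby)
Dunly: 29  (via Selby)
Hale: 37  (via Selby)
Ravel: 56  (via Hale)
Shortest route: Pirton–Selby–Hale–Ravel = $56.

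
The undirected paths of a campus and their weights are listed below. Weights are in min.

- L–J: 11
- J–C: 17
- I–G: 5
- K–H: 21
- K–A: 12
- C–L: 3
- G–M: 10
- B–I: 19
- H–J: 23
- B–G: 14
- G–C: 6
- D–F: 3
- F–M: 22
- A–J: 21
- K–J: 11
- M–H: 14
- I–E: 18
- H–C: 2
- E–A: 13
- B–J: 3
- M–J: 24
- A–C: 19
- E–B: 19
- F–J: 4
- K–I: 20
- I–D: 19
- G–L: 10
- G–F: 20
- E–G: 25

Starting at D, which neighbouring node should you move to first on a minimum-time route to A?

Enumerating some paths:
D - F - J - K - A: 3+4+11+12 = 30
D - F - J - A: 3+4+21 = 28
The minimum is 28 min via D - F - J - A.
So from D the first move is to F.

F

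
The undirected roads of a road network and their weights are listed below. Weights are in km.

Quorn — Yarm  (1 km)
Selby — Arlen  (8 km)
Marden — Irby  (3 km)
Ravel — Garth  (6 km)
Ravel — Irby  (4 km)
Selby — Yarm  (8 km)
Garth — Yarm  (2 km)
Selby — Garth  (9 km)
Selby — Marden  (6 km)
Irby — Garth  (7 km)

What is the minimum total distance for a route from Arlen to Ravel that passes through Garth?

23 km

Best Arlen to Garth: Arlen → Selby → Garth costing 17
Best Garth to Ravel: Garth → Ravel costing 6
Total via Garth: 17 + 6 = 23 km.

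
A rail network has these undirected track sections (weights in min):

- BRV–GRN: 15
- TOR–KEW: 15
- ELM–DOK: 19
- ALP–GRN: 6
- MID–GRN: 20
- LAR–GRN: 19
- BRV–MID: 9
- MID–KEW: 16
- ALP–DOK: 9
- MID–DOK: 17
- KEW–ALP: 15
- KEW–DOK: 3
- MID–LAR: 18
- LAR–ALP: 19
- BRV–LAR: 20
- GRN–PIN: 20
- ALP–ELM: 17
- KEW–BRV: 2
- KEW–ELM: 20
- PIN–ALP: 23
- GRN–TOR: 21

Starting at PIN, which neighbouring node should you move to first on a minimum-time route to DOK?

Enumerating some paths:
PIN → ALP → DOK: 23+9 = 32
PIN → GRN → ALP → DOK: 20+6+9 = 35
Cheapest is PIN → ALP → DOK at 32 min.
So from PIN the first move is to ALP.

ALP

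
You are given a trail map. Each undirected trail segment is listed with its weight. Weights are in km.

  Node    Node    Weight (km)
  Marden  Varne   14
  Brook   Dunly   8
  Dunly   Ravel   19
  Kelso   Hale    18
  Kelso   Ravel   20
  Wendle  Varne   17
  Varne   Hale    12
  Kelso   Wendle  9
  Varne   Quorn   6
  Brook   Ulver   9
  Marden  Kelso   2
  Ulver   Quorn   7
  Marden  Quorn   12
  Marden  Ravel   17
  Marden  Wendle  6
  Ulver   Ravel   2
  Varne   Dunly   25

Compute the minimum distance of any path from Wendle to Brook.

Enumerating some paths:
Wendle → Marden → Quorn → Ulver → Brook: 6+12+7+9 = 34
Wendle → Varne → Quorn → Ulver → Brook: 17+6+7+9 = 39
Wendle → Kelso → Marden → Quorn → Ulver → Brook: 9+2+12+7+9 = 39
The minimum is 34 km via Wendle → Marden → Quorn → Ulver → Brook.

34 km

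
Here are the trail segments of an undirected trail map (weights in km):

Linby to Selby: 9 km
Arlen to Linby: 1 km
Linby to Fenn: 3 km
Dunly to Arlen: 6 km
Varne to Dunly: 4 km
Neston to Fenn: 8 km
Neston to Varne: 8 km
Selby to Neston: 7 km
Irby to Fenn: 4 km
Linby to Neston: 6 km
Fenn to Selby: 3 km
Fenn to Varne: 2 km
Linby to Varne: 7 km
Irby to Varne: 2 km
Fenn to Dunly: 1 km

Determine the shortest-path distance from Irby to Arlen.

Compare a few routes:
Irby → Varne → Dunly → Fenn → Linby → Arlen: 2+4+1+3+1 = 11
Irby → Varne → Linby → Arlen: 2+7+1 = 10
Irby → Fenn → Linby → Arlen: 4+3+1 = 8
Irby → Varne → Fenn → Dunly → Arlen: 2+2+1+6 = 11
Cheapest is Irby → Fenn → Linby → Arlen at 8 km.

8 km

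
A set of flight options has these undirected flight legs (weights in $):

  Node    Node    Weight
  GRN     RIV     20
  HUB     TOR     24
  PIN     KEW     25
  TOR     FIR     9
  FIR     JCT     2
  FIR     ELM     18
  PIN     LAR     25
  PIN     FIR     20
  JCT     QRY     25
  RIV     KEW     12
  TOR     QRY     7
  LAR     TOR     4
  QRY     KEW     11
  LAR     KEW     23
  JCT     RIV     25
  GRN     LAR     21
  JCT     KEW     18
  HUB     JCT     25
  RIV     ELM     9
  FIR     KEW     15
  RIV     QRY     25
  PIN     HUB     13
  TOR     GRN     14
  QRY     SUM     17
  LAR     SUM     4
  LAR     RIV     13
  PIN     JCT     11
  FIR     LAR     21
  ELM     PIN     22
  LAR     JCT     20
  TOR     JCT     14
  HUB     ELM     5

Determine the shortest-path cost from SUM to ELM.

Enumerating some paths:
SUM–LAR–TOR–FIR–ELM: 4+4+9+18 = 35
SUM–LAR–RIV–ELM: 4+13+9 = 26
Cheapest is SUM–LAR–RIV–ELM at $26.

$26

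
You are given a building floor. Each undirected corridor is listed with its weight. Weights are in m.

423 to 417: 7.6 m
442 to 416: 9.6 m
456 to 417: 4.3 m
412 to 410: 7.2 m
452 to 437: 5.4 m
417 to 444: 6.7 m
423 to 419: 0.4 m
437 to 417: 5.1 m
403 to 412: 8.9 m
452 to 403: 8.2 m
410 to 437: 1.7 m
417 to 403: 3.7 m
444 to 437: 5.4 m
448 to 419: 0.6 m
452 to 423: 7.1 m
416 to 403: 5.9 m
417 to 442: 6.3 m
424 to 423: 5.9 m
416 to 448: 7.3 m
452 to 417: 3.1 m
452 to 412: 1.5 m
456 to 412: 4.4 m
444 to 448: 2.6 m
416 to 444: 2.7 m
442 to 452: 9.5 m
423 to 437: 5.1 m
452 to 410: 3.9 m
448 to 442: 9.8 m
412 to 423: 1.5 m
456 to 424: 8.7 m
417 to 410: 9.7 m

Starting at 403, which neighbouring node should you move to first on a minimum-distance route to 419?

417

Compare a few routes:
403–417–452–412–423–419: 3.7+3.1+1.5+1.5+0.4 = 10.2
403–412–423–419: 8.9+1.5+0.4 = 10.8
Cheapest is 403–417–452–412–423–419 at 10.2 m.
So from 403 the first move is to 417.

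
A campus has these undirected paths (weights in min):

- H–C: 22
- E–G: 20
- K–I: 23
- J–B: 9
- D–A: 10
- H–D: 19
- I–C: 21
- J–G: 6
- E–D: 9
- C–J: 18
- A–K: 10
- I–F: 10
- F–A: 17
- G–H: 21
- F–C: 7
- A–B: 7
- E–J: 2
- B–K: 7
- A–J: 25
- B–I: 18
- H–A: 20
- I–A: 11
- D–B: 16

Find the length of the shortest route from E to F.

Enumerating some paths:
E → J → C → F: 2+18+7 = 27
E → J → B → A → F: 2+9+7+17 = 35
E → D → A → F: 9+10+17 = 36
Cheapest is E → J → C → F at 27 min.

27 min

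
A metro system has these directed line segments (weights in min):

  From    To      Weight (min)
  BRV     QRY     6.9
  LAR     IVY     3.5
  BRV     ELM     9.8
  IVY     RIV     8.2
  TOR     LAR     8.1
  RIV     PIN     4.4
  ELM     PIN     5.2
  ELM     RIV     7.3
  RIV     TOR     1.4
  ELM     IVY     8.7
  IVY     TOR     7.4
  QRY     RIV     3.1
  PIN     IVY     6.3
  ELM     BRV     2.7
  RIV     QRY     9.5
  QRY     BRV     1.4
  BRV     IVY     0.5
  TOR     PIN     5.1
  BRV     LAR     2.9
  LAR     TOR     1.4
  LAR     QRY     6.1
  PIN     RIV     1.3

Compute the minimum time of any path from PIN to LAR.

Compare a few routes:
PIN - RIV - TOR - LAR: 1.3+1.4+8.1 = 10.8
PIN - RIV - QRY - BRV - LAR: 1.3+9.5+1.4+2.9 = 15.1
PIN - IVY - TOR - LAR: 6.3+7.4+8.1 = 21.8
The minimum is 10.8 min via PIN - RIV - TOR - LAR.

10.8 min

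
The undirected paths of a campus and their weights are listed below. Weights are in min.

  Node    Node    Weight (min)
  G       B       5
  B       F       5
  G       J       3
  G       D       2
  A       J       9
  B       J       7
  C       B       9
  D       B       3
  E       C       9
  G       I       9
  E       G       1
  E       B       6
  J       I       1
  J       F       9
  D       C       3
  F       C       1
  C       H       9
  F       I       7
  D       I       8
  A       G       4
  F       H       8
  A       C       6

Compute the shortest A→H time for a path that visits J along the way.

23 min

Best A to J: A–G–J costing 7
Best J to H: J–I–F–H costing 16
Total via J: 7 + 16 = 23 min.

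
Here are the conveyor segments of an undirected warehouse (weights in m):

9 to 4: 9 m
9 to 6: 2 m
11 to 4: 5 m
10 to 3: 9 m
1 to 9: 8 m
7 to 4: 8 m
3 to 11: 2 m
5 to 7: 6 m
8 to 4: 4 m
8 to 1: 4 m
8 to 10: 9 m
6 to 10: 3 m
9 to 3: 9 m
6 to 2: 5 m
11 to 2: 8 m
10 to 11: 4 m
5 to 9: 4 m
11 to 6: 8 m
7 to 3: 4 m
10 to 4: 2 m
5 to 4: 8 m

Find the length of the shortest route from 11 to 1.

Settle nodes by increasing distance from 11:
11: 0
3: 2  (via 11)
10: 4  (via 11)
4: 5  (via 11)
7: 6  (via 3)
6: 7  (via 10)
2: 8  (via 11)
8: 9  (via 4)
9: 9  (via 6)
5: 12  (via 7)
1: 13  (via 8)
Shortest route: 11–4–8–1 = 13 m.

13 m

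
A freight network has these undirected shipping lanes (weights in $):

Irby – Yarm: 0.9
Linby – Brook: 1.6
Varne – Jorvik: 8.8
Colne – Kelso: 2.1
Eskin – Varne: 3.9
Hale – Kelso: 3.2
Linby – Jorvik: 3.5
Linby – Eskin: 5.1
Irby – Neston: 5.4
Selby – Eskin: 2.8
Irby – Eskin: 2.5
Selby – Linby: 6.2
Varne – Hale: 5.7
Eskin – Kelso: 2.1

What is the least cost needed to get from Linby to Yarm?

Enumerating some paths:
Linby–Eskin–Irby–Yarm: 5.1+2.5+0.9 = 8.5
Linby–Selby–Eskin–Irby–Yarm: 6.2+2.8+2.5+0.9 = 12.4
Cheapest is Linby–Eskin–Irby–Yarm at $8.5.

$8.5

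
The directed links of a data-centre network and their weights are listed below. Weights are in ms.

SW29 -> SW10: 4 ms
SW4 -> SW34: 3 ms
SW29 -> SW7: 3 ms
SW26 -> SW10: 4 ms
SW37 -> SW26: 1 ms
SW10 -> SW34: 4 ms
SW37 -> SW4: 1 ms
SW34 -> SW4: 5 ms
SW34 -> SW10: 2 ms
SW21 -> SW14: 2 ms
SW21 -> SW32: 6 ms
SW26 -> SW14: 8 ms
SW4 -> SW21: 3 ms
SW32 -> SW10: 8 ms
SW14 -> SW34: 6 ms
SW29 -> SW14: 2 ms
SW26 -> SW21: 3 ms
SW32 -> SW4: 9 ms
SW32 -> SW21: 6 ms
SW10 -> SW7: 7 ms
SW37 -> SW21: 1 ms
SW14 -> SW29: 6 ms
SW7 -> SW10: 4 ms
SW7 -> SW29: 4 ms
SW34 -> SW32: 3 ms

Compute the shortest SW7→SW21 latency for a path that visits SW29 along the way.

20 ms

Shortest SW7→SW29: SW7–SW29 = 4
Shortest SW29→SW21: SW29–SW14–SW34–SW4–SW21 = 16
Total via SW29: 4 + 16 = 20 ms.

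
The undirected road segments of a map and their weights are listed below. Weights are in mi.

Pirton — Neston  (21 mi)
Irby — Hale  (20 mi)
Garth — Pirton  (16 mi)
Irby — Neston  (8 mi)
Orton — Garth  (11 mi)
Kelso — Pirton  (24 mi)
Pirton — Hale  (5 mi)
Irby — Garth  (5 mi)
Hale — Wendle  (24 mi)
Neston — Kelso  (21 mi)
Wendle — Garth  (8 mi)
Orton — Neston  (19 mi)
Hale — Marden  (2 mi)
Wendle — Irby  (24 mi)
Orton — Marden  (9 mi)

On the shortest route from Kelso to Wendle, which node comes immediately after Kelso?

Compare a few routes:
Kelso → Neston → Irby → Wendle: 21+8+24 = 53
Kelso → Neston → Irby → Garth → Wendle: 21+8+5+8 = 42
Kelso → Pirton → Hale → Wendle: 24+5+24 = 53
Kelso → Pirton → Garth → Wendle: 24+16+8 = 48
The minimum is 42 mi via Kelso → Neston → Irby → Garth → Wendle.
So from Kelso the first move is to Neston.

Neston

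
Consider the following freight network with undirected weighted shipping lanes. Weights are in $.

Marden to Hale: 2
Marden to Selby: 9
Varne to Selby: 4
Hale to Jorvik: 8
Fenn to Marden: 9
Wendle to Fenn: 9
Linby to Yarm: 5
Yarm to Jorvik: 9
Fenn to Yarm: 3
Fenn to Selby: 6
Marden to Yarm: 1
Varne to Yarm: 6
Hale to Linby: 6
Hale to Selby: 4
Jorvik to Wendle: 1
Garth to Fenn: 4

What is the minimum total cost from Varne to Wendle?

Shortest distances from Varne:
Varne: 0
Selby: 4  (via Varne)
Yarm: 6  (via Varne)
Marden: 7  (via Yarm)
Hale: 8  (via Selby)
Fenn: 9  (via Yarm)
Linby: 11  (via Yarm)
Garth: 13  (via Fenn)
Jorvik: 15  (via Yarm)
Wendle: 16  (via Jorvik)
Shortest route: Varne → Yarm → Jorvik → Wendle = $16.

$16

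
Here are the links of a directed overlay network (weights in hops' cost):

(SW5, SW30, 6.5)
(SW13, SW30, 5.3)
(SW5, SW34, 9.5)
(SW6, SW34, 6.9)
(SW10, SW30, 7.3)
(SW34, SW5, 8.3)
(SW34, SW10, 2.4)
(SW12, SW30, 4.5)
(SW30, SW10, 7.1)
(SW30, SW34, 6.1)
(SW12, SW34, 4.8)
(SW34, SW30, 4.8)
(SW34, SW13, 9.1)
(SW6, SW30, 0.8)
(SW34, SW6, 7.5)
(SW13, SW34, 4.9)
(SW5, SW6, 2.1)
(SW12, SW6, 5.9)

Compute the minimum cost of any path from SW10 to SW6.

Candidate routes:
SW10 - SW30 - SW34 - SW6: 7.3+6.1+7.5 = 20.9
SW10 - SW30 - SW34 - SW5 - SW6: 7.3+6.1+8.3+2.1 = 23.8
The minimum is 20.9 hops' cost via SW10 - SW30 - SW34 - SW6.

20.9 hops' cost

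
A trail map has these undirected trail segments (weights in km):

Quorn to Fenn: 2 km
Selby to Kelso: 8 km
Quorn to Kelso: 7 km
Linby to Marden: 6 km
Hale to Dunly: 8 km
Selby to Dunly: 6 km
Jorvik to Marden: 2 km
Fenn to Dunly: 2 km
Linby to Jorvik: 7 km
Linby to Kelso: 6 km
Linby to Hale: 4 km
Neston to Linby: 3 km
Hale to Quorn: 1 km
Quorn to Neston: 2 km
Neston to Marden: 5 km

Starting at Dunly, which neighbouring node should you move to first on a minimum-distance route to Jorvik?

Fenn

Compare a few routes:
Dunly–Fenn–Quorn–Neston–Marden–Jorvik: 2+2+2+5+2 = 13
Dunly–Fenn–Quorn–Hale–Linby–Jorvik: 2+2+1+4+7 = 16
Dunly–Fenn–Quorn–Neston–Linby–Jorvik: 2+2+2+3+7 = 16
Cheapest is Dunly–Fenn–Quorn–Neston–Marden–Jorvik at 13 km.
So from Dunly the first move is to Fenn.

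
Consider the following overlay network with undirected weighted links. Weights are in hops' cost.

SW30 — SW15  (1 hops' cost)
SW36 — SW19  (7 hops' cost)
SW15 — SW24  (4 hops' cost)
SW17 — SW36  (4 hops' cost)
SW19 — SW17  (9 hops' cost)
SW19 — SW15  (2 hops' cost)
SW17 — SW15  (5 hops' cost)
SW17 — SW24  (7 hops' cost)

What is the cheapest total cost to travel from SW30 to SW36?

Shortest distances from SW30:
SW30: 0
SW15: 1  (via SW30)
SW19: 3  (via SW15)
SW24: 5  (via SW15)
SW17: 6  (via SW15)
SW36: 10  (via SW19)
Shortest route: SW30–SW15–SW19–SW36 = 10 hops' cost.

10 hops' cost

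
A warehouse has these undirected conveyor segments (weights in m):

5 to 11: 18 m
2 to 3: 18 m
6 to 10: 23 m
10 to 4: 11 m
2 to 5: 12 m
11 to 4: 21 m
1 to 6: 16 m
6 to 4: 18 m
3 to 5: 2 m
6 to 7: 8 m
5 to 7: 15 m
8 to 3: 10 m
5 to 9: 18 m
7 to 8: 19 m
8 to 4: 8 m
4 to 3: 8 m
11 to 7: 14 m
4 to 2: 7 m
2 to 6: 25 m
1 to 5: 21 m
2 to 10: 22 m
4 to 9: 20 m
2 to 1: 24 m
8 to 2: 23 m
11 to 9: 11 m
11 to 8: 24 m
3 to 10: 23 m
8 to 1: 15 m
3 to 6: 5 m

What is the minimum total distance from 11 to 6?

22 m

Settle nodes by increasing distance from 11:
11: 0
9: 11  (via 11)
7: 14  (via 11)
5: 18  (via 11)
3: 20  (via 5)
4: 21  (via 11)
6: 22  (via 7)
Shortest route: 11–7–6 = 22 m.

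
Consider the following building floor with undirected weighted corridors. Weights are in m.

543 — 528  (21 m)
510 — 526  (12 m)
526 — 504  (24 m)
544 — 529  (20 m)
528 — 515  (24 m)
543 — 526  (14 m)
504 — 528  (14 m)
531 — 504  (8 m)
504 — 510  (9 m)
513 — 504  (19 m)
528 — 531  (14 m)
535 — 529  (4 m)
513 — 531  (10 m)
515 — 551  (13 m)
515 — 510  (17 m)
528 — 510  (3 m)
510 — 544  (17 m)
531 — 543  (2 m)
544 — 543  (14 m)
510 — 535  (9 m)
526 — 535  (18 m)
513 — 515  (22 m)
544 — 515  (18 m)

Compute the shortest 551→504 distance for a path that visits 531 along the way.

Best 551 to 531: 551 → 515 → 513 → 531 costing 45
Best 531 to 504: 531 → 504 costing 8
Total via 531: 45 + 8 = 53 m.

53 m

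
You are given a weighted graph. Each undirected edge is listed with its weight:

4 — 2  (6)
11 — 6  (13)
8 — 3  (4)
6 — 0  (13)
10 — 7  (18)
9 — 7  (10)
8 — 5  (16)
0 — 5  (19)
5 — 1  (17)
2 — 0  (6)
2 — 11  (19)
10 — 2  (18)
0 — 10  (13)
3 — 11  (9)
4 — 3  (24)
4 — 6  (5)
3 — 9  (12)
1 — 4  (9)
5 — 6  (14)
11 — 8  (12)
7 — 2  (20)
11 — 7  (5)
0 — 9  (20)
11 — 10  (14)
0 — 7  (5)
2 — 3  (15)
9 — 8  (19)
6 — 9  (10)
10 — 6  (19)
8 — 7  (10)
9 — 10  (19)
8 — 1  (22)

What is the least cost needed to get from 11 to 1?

27

Settle nodes by increasing distance from 11:
11: 0
7: 5  (via 11)
3: 9  (via 11)
0: 10  (via 7)
8: 12  (via 11)
6: 13  (via 11)
10: 14  (via 11)
9: 15  (via 7)
2: 16  (via 0)
4: 18  (via 6)
1: 27  (via 4)
Shortest route: 11 → 6 → 4 → 1 = 27.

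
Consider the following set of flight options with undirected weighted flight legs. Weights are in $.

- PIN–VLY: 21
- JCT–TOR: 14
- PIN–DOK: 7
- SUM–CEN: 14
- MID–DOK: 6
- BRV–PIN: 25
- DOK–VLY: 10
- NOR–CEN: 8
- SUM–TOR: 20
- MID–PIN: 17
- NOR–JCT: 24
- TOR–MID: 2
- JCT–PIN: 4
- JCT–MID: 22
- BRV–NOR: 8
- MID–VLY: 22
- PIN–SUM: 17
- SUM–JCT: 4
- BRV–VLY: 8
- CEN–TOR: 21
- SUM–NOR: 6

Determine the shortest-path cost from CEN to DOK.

Compare a few routes:
CEN → SUM → PIN → DOK: 14+17+7 = 38
CEN → SUM → JCT → PIN → DOK: 14+4+4+7 = 29
CEN → NOR → BRV → VLY → DOK: 8+8+8+10 = 34
Cheapest is CEN → SUM → JCT → PIN → DOK at $29.

$29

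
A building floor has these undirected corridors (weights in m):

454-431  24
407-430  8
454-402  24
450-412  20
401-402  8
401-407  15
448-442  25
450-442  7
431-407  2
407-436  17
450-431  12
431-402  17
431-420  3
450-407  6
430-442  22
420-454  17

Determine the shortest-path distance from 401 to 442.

28 m

Candidate routes:
401–407–431–450–442: 15+2+12+7 = 36
401–402–431–450–442: 8+17+12+7 = 44
401–407–450–442: 15+6+7 = 28
401–402–431–407–450–442: 8+17+2+6+7 = 40
Cheapest is 401–407–450–442 at 28 m.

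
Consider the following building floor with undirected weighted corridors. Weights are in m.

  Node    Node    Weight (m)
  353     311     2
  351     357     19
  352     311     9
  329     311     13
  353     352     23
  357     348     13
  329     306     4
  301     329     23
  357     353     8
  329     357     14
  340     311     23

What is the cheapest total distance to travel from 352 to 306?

26 m

Settle nodes by increasing distance from 352:
352: 0
311: 9  (via 352)
353: 11  (via 311)
357: 19  (via 353)
329: 22  (via 311)
306: 26  (via 329)
Shortest route: 352–311–329–306 = 26 m.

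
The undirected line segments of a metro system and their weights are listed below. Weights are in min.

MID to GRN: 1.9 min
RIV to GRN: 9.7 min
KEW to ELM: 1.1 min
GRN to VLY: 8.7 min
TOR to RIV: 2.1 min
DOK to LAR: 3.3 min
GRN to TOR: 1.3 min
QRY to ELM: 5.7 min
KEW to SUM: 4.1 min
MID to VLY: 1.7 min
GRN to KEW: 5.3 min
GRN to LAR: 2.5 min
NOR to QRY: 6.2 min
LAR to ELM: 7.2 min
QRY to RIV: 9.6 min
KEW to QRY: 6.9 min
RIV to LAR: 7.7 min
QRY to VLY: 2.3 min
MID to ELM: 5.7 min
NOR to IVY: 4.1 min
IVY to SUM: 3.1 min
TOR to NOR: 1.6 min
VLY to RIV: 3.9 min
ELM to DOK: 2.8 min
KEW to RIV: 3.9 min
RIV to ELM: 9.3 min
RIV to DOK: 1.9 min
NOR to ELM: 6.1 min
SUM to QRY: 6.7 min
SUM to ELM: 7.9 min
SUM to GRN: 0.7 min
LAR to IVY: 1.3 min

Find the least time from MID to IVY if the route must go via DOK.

Shortest MID→DOK: MID–GRN–TOR–RIV–DOK = 7.2
Shortest DOK→IVY: DOK–LAR–IVY = 4.6
Total via DOK: 7.2 + 4.6 = 11.8 min.

11.8 min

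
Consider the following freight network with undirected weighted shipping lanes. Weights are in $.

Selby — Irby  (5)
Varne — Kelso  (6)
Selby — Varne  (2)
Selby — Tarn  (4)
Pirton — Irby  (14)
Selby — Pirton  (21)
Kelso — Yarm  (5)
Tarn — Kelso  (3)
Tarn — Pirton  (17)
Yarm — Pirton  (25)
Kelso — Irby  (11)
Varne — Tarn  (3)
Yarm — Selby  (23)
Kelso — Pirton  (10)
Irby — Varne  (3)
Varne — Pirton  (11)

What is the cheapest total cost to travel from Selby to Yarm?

$12

Enumerating some paths:
Selby → Varne → Kelso → Yarm: 2+6+5 = 13
Selby → Tarn → Kelso → Yarm: 4+3+5 = 12
Selby → Varne → Tarn → Kelso → Yarm: 2+3+3+5 = 13
Selby → Tarn → Varne → Kelso → Yarm: 4+3+6+5 = 18
The minimum is $12 via Selby → Tarn → Kelso → Yarm.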